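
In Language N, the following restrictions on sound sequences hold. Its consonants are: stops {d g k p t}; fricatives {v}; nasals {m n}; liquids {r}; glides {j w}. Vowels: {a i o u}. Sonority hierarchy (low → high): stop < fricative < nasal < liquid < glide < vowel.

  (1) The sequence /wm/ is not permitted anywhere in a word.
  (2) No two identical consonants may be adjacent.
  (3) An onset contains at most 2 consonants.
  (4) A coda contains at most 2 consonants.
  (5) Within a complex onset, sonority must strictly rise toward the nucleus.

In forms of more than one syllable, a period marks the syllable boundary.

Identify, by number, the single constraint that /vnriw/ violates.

3

/vnriw/: syllable 1 onset /vnr/ has 3 consonants (> 2).
This is a violation of constraint 3: "An onset contains at most 2 consonants."
The remaining constraints (1, 2, 4, 5) are satisfied.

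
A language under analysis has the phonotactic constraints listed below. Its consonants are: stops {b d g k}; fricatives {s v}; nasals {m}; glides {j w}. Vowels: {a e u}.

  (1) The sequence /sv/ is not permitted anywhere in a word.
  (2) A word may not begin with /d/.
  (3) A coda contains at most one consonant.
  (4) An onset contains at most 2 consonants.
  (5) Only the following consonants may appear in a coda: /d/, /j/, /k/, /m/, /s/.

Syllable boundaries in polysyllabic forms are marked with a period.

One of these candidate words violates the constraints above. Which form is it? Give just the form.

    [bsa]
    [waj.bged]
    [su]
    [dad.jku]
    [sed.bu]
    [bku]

[dad.jku]

[bsa] — σ1 onset /bs/ (2C), coda /∅/ ok → phonotactically legal
[waj.bged] — σ1 onset /w/, coda /j/ ok; σ2 onset /bg/ (2C), coda /d/ ok → phonotactically legal
[su] — σ1 onset /s/, coda /∅/ ok → phonotactically legal
[dad.jku] — violates constraint 2: word begins with /d/ → phonotactically illegal
[sed.bu] — σ1 onset /s/, coda /d/ ok; σ2 onset /b/, coda /∅/ ok → phonotactically legal
[bku] — σ1 onset /bk/ (2C), coda /∅/ ok → phonotactically legal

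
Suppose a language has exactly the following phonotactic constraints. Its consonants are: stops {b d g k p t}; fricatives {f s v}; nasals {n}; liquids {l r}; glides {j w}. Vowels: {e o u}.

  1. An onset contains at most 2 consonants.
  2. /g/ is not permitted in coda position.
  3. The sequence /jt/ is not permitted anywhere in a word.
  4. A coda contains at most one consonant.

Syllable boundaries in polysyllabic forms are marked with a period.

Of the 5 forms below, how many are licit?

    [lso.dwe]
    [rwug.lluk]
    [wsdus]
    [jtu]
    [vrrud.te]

[lso.dwe] — σ1 onset /ls/ (2C), coda /∅/ ok; σ2 onset /dw/ (2C), coda /∅/ ok → licit
[rwug.lluk] — violates constraint 2: syllable 1 coda contains /g/ → illicit
[wsdus] — violates constraint 1: syllable 1 onset /wsd/ has 3 consonants (> 2) → illicit
[jtu] — violates constraint 3: contains banned sequence /jt/ → illicit
[vrrud.te] — violates constraint 1: syllable 1 onset /vrr/ has 3 consonants (> 2) → illicit
Licit: [lso.dwe] → 1.

1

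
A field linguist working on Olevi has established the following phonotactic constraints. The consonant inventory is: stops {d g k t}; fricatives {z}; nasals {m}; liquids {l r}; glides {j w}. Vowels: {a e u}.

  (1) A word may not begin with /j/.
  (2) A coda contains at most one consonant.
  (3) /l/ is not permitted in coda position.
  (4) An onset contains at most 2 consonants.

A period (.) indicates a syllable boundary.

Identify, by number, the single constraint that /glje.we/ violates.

/glje.we/: syllable 1 onset /glj/ has 3 consonants (> 2).
This is a violation of constraint 4: "An onset contains at most 2 consonants."
The remaining constraints (1, 2, 3) are satisfied.

4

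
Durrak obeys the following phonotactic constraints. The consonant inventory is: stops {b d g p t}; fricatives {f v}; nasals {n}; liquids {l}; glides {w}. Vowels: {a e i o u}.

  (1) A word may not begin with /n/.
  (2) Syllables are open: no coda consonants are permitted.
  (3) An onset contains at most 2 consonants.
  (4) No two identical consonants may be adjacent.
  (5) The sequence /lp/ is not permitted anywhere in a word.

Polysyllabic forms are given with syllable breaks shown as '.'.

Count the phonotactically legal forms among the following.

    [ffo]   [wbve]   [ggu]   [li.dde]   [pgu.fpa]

[ffo] — violates constraint 4: adjacent identical consonants /ff/ → phonotactically illegal
[wbve] — violates constraint 3: syllable 1 onset /wbv/ has 3 consonants (> 2) → phonotactically illegal
[ggu] — violates constraint 4: adjacent identical consonants /gg/ → phonotactically illegal
[li.dde] — violates constraint 4: adjacent identical consonants /dd/ → phonotactically illegal
[pgu.fpa] — σ1 onset /pg/ (2C), coda /∅/ ok; σ2 onset /fp/ (2C), coda /∅/ ok → phonotactically legal
Phonotactically legal: [pgu.fpa] → 1.

1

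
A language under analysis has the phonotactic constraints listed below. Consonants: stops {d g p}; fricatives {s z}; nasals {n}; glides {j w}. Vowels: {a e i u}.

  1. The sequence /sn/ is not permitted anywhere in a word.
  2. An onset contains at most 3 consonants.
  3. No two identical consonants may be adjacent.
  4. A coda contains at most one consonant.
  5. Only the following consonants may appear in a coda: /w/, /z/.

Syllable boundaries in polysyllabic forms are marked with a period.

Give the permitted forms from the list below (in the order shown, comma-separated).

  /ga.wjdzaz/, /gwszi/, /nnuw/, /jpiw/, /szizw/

/jpiw/

/ga.wjdzaz/ — violates constraint 2: syllable 2 onset /wjdz/ has 4 consonants (> 3) → not permitted
/gwszi/ — violates constraint 2: syllable 1 onset /gwsz/ has 4 consonants (> 3) → not permitted
/nnuw/ — violates constraint 3: adjacent identical consonants /nn/ → not permitted
/jpiw/ — σ1 onset /jp/ (2C), coda /w/ ok → permitted
/szizw/ — violates constraint 4: syllable 1 coda /zw/ has 2 consonants (> 1) → not permitted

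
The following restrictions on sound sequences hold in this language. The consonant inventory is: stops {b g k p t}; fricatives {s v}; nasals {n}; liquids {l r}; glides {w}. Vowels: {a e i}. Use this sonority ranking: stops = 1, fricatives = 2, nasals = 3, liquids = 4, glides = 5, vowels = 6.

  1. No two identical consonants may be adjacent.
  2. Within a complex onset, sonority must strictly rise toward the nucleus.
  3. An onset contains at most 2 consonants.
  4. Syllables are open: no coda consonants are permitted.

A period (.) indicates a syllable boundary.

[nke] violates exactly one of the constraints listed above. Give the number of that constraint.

[nke]: syllable 1 onset /nk/: /n/ (nasal, 3) → /k/ (stop, 1) does not rise.
This is a violation of constraint 2: "Within a complex onset, sonority must strictly rise toward the nucleus."
The remaining constraints (1, 3, 4) are satisfied.

2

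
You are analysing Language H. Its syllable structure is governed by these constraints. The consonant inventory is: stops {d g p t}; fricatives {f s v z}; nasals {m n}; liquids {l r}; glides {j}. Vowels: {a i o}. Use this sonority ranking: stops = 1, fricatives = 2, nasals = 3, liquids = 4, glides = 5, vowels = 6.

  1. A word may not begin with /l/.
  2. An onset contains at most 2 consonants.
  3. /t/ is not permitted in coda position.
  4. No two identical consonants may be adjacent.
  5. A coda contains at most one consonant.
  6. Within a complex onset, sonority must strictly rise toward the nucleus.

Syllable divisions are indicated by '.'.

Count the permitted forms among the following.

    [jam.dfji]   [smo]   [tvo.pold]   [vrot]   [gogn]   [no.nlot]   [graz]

[jam.dfji] — violates constraint 2: syllable 2 onset /dfj/ has 3 consonants (> 2) → not permitted
[smo] — σ1 onset /sm/ (2→3 rises), coda /∅/ ok → permitted
[tvo.pold] — violates constraint 5: syllable 2 coda /ld/ has 2 consonants (> 1) → not permitted
[vrot] — violates constraint 3: syllable 1 coda contains /t/ → not permitted
[gogn] — violates constraint 5: syllable 1 coda /gn/ has 2 consonants (> 1) → not permitted
[no.nlot] — violates constraint 3: syllable 2 coda contains /t/ → not permitted
[graz] — σ1 onset /gr/ (1→4 rises), coda /z/ ok → permitted
Permitted: [smo], [graz] → 2.

2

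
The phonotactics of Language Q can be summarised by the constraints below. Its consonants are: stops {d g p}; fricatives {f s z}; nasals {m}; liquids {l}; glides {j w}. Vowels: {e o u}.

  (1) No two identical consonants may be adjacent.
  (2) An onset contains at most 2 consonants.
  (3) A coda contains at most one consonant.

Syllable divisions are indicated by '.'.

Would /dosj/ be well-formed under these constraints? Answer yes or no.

/dosj/ — violates constraint 3: syllable 1 coda /sj/ has 2 consonants (> 1) → ill-formed

no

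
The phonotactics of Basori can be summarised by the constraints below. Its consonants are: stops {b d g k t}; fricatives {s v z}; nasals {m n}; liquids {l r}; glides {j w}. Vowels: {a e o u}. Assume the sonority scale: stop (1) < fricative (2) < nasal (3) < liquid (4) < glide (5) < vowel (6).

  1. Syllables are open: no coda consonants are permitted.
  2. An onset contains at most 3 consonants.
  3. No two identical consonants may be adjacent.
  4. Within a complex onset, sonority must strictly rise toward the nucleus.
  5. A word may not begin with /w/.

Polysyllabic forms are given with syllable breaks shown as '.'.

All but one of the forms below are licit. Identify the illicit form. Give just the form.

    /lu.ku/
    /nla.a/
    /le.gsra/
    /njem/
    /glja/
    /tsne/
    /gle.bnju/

/njem/

/lu.ku/ — σ1 onset /l/, coda /∅/ ok; σ2 onset /k/, coda /∅/ ok → licit
/nla.a/ — σ1 onset /nl/ (3→4 rises), coda /∅/ ok; σ2 onset /∅/, coda /∅/ ok → licit
/le.gsra/ — σ1 onset /l/, coda /∅/ ok; σ2 onset /gsr/ (1→2→4 rises), coda /∅/ ok → licit
/njem/ — violates constraint 1: syllable 1 coda /m/ has 1 consonant (> 0) → illicit
/glja/ — σ1 onset /glj/ (1→4→5 rises), coda /∅/ ok → licit
/tsne/ — σ1 onset /tsn/ (1→2→3 rises), coda /∅/ ok → licit
/gle.bnju/ — σ1 onset /gl/ (1→4 rises), coda /∅/ ok; σ2 onset /bnj/ (1→3→5 rises), coda /∅/ ok → licit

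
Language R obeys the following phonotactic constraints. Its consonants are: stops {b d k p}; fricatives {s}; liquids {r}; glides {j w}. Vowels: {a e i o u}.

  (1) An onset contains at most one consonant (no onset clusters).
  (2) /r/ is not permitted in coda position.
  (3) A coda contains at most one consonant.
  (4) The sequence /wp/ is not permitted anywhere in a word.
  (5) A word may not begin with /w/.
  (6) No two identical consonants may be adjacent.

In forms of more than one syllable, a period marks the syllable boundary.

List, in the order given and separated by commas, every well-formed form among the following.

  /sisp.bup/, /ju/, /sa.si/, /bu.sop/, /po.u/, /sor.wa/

/ju/, /sa.si/, /bu.sop/, /po.u/

/sisp.bup/ — violates constraint 3: syllable 1 coda /sp/ has 2 consonants (> 1) → ill-formed
/ju/ — σ1 onset /j/, coda /∅/ ok → well-formed
/sa.si/ — σ1 onset /s/, coda /∅/ ok; σ2 onset /s/, coda /∅/ ok → well-formed
/bu.sop/ — σ1 onset /b/, coda /∅/ ok; σ2 onset /s/, coda /p/ ok → well-formed
/po.u/ — σ1 onset /p/, coda /∅/ ok; σ2 onset /∅/, coda /∅/ ok → well-formed
/sor.wa/ — violates constraint 2: syllable 1 coda contains /r/ → ill-formed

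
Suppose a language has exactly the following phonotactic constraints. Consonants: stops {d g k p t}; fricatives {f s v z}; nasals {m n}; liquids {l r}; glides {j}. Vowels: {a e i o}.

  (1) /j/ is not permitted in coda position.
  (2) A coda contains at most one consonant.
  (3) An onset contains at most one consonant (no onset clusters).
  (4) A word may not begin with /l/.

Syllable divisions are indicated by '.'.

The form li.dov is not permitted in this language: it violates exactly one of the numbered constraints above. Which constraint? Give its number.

4

li.dov: word begins with /l/.
This is a violation of constraint 4: "A word may not begin with /l/."
The remaining constraints (1, 2, 3) are satisfied.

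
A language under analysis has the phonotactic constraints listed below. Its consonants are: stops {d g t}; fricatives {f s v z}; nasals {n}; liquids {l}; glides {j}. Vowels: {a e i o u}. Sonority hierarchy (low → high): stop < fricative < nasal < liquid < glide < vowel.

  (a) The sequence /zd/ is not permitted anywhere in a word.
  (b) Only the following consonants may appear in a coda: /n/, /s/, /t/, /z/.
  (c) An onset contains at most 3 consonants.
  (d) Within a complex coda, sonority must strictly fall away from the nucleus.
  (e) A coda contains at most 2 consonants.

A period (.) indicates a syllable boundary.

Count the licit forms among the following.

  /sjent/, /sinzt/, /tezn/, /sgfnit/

/sjent/ — σ1 onset /sj/ (2C), coda /nt/ (3→1 falls) ok → licit
/sinzt/ — violates constraint (e): syllable 1 coda /nzt/ has 3 consonants (> 2) → illicit
/tezn/ — violates constraint (d): syllable 1 coda /zn/: /z/ (fricative, 2) → /n/ (nasal, 3) does not fall → illicit
/sgfnit/ — violates constraint (c): syllable 1 onset /sgfn/ has 4 consonants (> 3) → illicit
Licit: /sjent/ → 1.

1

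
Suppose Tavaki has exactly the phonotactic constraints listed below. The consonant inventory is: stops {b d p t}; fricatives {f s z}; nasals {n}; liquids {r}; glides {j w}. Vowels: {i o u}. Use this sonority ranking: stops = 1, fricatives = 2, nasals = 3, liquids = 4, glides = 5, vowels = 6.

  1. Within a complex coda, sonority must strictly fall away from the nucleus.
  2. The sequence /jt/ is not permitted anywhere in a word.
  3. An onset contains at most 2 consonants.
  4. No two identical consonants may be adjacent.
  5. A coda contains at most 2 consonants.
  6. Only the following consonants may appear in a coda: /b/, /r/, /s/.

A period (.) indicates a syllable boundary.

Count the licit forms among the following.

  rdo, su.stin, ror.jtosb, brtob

rdo — σ1 onset /rd/ (2C), coda /∅/ ok → licit
su.stin — violates constraint 6: syllable 2 coda contains /n/, which is not a licensed coda consonant → illicit
ror.jtosb — violates constraint 2: contains banned sequence /jt/ → illicit
brtob — violates constraint 3: syllable 1 onset /brt/ has 3 consonants (> 2) → illicit
Licit: rdo → 1.

1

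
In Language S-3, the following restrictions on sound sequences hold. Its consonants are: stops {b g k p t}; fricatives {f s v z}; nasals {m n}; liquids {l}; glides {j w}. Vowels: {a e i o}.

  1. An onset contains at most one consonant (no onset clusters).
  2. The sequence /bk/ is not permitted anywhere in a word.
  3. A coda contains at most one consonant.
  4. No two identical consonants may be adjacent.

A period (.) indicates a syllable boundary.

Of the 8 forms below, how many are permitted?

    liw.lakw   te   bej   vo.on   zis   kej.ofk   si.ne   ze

liw.lakw — violates constraint 3: syllable 2 coda /kw/ has 2 consonants (> 1) → not permitted
te — σ1 onset /t/, coda /∅/ ok → permitted
bej — σ1 onset /b/, coda /j/ ok → permitted
vo.on — σ1 onset /v/, coda /∅/ ok; σ2 onset /∅/, coda /n/ ok → permitted
zis — σ1 onset /z/, coda /s/ ok → permitted
kej.ofk — violates constraint 3: syllable 2 coda /fk/ has 2 consonants (> 1) → not permitted
si.ne — σ1 onset /s/, coda /∅/ ok; σ2 onset /n/, coda /∅/ ok → permitted
ze — σ1 onset /z/, coda /∅/ ok → permitted
Permitted: te, bej, vo.on, zis, si.ne, ze → 6.

6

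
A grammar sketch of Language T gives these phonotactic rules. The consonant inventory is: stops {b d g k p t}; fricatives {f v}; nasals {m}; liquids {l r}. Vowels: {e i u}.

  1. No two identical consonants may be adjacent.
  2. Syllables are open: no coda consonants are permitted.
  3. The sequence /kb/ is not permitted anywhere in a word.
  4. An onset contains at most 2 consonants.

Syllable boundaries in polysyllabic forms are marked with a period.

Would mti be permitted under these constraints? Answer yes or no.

yes

mti — σ1 onset /mt/ (2C), coda /∅/ ok → permitted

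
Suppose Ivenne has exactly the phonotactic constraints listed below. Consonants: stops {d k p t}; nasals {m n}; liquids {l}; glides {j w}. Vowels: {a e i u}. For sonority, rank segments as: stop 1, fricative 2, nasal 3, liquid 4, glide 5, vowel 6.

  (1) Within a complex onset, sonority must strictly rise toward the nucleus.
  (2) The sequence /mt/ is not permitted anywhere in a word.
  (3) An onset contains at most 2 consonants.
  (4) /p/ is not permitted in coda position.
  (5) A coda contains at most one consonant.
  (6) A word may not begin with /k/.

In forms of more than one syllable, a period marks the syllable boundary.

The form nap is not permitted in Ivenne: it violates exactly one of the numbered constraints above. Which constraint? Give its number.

4

nap: syllable 1 coda contains /p/.
This is a violation of constraint 4: "/p/ is not permitted in coda position."
The remaining constraints (1, 2, 3, 5, 6) are satisfied.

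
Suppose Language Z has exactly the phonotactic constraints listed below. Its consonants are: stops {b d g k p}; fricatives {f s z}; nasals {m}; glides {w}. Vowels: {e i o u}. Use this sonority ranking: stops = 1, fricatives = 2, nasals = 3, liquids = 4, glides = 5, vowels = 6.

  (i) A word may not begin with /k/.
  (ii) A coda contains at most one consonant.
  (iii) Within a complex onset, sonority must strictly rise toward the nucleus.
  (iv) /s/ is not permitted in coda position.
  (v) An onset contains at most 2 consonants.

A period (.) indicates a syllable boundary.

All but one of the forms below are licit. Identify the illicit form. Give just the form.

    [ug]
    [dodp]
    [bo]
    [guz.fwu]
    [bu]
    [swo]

[ug] — σ1 onset /∅/, coda /g/ ok → licit
[dodp] — violates constraint (ii): syllable 1 coda /dp/ has 2 consonants (> 1) → illicit
[bo] — σ1 onset /b/, coda /∅/ ok → licit
[guz.fwu] — σ1 onset /g/, coda /z/ ok; σ2 onset /fw/ (2→5 rises), coda /∅/ ok → licit
[bu] — σ1 onset /b/, coda /∅/ ok → licit
[swo] — σ1 onset /sw/ (2→5 rises), coda /∅/ ok → licit

[dodp]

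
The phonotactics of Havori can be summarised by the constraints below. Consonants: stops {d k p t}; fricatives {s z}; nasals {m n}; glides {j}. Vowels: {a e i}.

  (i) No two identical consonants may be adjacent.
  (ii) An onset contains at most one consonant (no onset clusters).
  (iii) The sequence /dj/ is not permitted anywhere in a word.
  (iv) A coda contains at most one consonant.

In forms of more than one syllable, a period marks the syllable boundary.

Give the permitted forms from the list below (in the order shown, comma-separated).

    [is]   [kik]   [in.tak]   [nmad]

[is] — σ1 onset /∅/, coda /s/ ok → permitted
[kik] — σ1 onset /k/, coda /k/ ok → permitted
[in.tak] — σ1 onset /∅/, coda /n/ ok; σ2 onset /t/, coda /k/ ok → permitted
[nmad] — violates constraint (ii): syllable 1 onset /nm/ has 2 consonants (> 1) → not permitted

[is], [kik], [in.tak]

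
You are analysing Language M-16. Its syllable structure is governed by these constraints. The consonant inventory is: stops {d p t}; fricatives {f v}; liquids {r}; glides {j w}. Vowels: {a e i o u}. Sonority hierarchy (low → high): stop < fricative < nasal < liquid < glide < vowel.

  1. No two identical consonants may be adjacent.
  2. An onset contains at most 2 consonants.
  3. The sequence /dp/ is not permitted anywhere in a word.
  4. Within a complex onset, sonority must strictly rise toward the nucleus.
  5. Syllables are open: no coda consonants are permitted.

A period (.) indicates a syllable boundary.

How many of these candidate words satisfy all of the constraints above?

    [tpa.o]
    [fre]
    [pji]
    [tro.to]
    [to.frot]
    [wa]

4

[tpa.o] — violates constraint 4: syllable 1 onset /tp/: /t/ (stop, 1) → /p/ (stop, 1) does not rise → phonotactically illegal
[fre] — σ1 onset /fr/ (2→4 rises), coda /∅/ ok → phonotactically legal
[pji] — σ1 onset /pj/ (1→5 rises), coda /∅/ ok → phonotactically legal
[tro.to] — σ1 onset /tr/ (1→4 rises), coda /∅/ ok; σ2 onset /t/, coda /∅/ ok → phonotactically legal
[to.frot] — violates constraint 5: syllable 2 coda /t/ has 1 consonant (> 0) → phonotactically illegal
[wa] — σ1 onset /w/, coda /∅/ ok → phonotactically legal
Phonotactically legal: [fre], [pji], [tro.to], [wa] → 4.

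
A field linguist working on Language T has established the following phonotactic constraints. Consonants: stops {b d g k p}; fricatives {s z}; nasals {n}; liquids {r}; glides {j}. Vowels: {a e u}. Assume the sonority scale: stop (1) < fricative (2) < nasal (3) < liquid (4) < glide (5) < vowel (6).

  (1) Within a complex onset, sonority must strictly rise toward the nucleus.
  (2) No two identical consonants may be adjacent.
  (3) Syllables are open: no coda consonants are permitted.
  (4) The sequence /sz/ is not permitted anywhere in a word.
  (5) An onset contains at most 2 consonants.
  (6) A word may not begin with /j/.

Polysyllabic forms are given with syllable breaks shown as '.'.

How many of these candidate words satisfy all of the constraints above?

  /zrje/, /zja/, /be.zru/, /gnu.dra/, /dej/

/zrje/ — violates constraint 5: syllable 1 onset /zrj/ has 3 consonants (> 2) → not permitted
/zja/ — σ1 onset /zj/ (2→5 rises), coda /∅/ ok → permitted
/be.zru/ — σ1 onset /b/, coda /∅/ ok; σ2 onset /zr/ (2→4 rises), coda /∅/ ok → permitted
/gnu.dra/ — σ1 onset /gn/ (1→3 rises), coda /∅/ ok; σ2 onset /dr/ (1→4 rises), coda /∅/ ok → permitted
/dej/ — violates constraint 3: syllable 1 coda /j/ has 1 consonant (> 0) → not permitted
Permitted: /zja/, /be.zru/, /gnu.dra/ → 3.

3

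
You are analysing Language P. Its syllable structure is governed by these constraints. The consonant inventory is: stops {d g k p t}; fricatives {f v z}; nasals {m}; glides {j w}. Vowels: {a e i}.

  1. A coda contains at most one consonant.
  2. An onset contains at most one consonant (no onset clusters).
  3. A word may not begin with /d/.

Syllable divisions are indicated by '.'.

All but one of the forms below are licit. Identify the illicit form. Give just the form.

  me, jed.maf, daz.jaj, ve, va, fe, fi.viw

daz.jaj

me — σ1 onset /m/, coda /∅/ ok → licit
jed.maf — σ1 onset /j/, coda /d/ ok; σ2 onset /m/, coda /f/ ok → licit
daz.jaj — violates constraint 3: word begins with /d/ → illicit
ve — σ1 onset /v/, coda /∅/ ok → licit
va — σ1 onset /v/, coda /∅/ ok → licit
fe — σ1 onset /f/, coda /∅/ ok → licit
fi.viw — σ1 onset /f/, coda /∅/ ok; σ2 onset /v/, coda /w/ ok → licit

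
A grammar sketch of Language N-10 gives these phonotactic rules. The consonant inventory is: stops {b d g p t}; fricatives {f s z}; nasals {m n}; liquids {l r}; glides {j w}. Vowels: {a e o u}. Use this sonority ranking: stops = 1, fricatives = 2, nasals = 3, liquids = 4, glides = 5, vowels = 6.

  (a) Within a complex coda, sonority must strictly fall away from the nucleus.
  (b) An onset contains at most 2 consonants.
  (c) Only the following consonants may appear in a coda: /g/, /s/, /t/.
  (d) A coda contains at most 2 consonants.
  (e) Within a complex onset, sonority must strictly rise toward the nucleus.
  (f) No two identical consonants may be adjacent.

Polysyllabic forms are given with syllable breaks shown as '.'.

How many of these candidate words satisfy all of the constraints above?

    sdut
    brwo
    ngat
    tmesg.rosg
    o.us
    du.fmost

sdut — violates constraint (e): syllable 1 onset /sd/: /s/ (fricative, 2) → /d/ (stop, 1) does not rise → not permitted
brwo — violates constraint (b): syllable 1 onset /brw/ has 3 consonants (> 2) → not permitted
ngat — violates constraint (e): syllable 1 onset /ng/: /n/ (nasal, 3) → /g/ (stop, 1) does not rise → not permitted
tmesg.rosg — σ1 onset /tm/ (1→3 rises), coda /sg/ (2→1 falls) ok; σ2 onset /r/, coda /sg/ (2→1 falls) ok → permitted
o.us — σ1 onset /∅/, coda /∅/ ok; σ2 onset /∅/, coda /s/ ok → permitted
du.fmost — σ1 onset /d/, coda /∅/ ok; σ2 onset /fm/ (2→3 rises), coda /st/ (2→1 falls) ok → permitted
Permitted: tmesg.rosg, o.us, du.fmost → 3.

3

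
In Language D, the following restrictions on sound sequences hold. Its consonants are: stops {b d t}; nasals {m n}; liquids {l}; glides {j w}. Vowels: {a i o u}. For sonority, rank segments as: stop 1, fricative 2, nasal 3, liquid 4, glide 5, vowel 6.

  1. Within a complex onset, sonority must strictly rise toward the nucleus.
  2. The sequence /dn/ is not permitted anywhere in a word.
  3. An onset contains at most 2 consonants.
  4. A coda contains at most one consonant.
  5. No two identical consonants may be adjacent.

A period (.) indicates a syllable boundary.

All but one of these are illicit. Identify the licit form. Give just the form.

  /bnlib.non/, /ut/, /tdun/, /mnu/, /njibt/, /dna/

/bnlib.non/ — violates constraint 3: syllable 1 onset /bnl/ has 3 consonants (> 2) → illicit
/ut/ — σ1 onset /∅/, coda /t/ ok → licit
/tdun/ — violates constraint 1: syllable 1 onset /td/: /t/ (stop, 1) → /d/ (stop, 1) does not rise → illicit
/mnu/ — violates constraint 1: syllable 1 onset /mn/: /m/ (nasal, 3) → /n/ (nasal, 3) does not rise → illicit
/njibt/ — violates constraint 4: syllable 1 coda /bt/ has 2 consonants (> 1) → illicit
/dna/ — violates constraint 2: contains banned sequence /dn/ → illicit

/ut/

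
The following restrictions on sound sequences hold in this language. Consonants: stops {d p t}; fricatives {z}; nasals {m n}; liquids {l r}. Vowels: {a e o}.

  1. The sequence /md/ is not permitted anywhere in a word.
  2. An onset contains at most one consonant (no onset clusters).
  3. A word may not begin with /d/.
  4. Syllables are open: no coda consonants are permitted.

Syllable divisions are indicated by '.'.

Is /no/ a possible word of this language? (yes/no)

yes

/no/ — σ1 onset /n/, coda /∅/ ok → licit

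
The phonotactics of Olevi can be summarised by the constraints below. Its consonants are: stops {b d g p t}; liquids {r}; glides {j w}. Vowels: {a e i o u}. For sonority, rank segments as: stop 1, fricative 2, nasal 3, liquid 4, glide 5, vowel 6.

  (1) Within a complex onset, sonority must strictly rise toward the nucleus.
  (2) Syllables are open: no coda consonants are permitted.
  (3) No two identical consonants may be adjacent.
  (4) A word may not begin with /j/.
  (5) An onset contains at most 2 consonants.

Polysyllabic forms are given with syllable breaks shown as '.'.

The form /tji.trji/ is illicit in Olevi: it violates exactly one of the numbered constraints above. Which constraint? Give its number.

5

/tji.trji/: syllable 2 onset /trj/ has 3 consonants (> 2).
This is a violation of constraint 5: "An onset contains at most 2 consonants."
The remaining constraints (1, 2, 3, 4) are satisfied.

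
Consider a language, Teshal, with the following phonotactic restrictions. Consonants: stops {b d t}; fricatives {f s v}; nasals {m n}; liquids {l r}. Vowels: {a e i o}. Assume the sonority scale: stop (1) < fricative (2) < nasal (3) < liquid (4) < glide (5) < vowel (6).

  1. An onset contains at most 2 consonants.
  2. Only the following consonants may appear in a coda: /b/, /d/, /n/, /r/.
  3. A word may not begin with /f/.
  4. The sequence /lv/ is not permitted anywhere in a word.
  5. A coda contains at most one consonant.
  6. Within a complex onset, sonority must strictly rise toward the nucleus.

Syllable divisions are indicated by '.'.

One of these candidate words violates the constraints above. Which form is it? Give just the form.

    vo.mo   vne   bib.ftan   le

vo.mo — σ1 onset /v/, coda /∅/ ok; σ2 onset /m/, coda /∅/ ok → permitted
vne — σ1 onset /vn/ (2→3 rises), coda /∅/ ok → permitted
bib.ftan — violates constraint 6: syllable 2 onset /ft/: /f/ (fricative, 2) → /t/ (stop, 1) does not rise → not permitted
le — σ1 onset /l/, coda /∅/ ok → permitted

bib.ftan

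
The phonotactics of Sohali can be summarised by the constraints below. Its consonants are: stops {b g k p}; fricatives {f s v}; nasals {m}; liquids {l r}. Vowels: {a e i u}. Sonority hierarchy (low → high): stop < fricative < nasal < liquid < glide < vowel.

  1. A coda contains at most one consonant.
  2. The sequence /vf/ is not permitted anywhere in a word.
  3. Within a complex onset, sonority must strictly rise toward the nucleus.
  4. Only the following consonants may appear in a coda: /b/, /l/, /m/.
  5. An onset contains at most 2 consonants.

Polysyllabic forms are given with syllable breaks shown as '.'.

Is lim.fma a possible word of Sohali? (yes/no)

lim.fma — σ1 onset /l/, coda /m/ ok; σ2 onset /fm/ (2→3 rises), coda /∅/ ok → permitted

yes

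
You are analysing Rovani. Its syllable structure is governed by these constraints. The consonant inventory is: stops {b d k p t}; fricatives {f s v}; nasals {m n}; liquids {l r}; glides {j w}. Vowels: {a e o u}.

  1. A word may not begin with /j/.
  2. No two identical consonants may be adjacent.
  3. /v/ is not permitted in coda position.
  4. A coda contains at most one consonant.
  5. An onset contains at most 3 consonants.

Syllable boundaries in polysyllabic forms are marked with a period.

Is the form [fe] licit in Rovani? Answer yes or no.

yes

[fe] — σ1 onset /f/, coda /∅/ ok → licit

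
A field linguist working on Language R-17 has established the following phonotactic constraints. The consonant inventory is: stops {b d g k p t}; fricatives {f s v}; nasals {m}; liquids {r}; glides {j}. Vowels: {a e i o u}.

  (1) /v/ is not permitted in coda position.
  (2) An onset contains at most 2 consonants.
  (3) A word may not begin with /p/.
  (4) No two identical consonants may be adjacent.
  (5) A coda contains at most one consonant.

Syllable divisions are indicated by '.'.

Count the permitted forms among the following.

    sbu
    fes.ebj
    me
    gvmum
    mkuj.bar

sbu — σ1 onset /sb/ (2C), coda /∅/ ok → permitted
fes.ebj — violates constraint 5: syllable 2 coda /bj/ has 2 consonants (> 1) → not permitted
me — σ1 onset /m/, coda /∅/ ok → permitted
gvmum — violates constraint 2: syllable 1 onset /gvm/ has 3 consonants (> 2) → not permitted
mkuj.bar — σ1 onset /mk/ (2C), coda /j/ ok; σ2 onset /b/, coda /r/ ok → permitted
Permitted: sbu, me, mkuj.bar → 3.

3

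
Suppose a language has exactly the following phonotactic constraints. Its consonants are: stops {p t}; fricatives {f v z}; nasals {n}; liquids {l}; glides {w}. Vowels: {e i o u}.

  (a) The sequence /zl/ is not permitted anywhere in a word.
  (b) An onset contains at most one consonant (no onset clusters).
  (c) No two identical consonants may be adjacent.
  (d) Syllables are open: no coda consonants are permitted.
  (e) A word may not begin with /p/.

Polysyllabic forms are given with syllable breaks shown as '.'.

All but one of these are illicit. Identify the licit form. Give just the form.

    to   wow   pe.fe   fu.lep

to — σ1 onset /t/, coda /∅/ ok → licit
wow — violates constraint (d): syllable 1 coda /w/ has 1 consonant (> 0) → illicit
pe.fe — violates constraint (e): word begins with /p/ → illicit
fu.lep — violates constraint (d): syllable 2 coda /p/ has 1 consonant (> 0) → illicit

to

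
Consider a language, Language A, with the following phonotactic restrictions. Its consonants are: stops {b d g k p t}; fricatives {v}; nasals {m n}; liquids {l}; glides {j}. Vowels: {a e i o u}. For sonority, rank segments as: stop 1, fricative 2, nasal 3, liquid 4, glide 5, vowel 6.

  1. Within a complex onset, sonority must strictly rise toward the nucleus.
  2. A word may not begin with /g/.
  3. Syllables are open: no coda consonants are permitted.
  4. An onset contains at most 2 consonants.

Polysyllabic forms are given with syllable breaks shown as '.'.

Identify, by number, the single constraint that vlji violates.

4

vlji: syllable 1 onset /vlj/ has 3 consonants (> 2).
This is a violation of constraint 4: "An onset contains at most 2 consonants."
The remaining constraints (1, 2, 3) are satisfied.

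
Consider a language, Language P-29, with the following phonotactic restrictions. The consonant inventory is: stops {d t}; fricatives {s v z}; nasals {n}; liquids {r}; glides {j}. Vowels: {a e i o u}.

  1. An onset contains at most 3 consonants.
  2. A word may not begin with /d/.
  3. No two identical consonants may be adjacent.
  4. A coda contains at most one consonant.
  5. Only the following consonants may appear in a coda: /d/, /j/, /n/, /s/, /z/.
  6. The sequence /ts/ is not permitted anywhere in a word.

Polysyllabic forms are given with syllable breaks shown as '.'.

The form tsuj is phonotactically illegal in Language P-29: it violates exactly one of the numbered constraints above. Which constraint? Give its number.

tsuj: contains banned sequence /ts/.
This is a violation of constraint 6: "The sequence /ts/ is not permitted anywhere in a word."
The remaining constraints (1, 2, 3, 4, 5) are satisfied.

6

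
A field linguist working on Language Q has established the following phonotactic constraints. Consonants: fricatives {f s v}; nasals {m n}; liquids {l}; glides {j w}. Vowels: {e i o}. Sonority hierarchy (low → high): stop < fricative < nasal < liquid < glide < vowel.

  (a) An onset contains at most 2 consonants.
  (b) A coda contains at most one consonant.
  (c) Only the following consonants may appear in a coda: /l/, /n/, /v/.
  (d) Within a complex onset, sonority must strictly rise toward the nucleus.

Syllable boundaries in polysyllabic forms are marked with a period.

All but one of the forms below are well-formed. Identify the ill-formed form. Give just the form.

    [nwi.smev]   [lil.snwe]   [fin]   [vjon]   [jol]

[nwi.smev] — σ1 onset /nw/ (3→5 rises), coda /∅/ ok; σ2 onset /sm/ (2→3 rises), coda /v/ ok → well-formed
[lil.snwe] — violates constraint (a): syllable 2 onset /snw/ has 3 consonants (> 2) → ill-formed
[fin] — σ1 onset /f/, coda /n/ ok → well-formed
[vjon] — σ1 onset /vj/ (2→5 rises), coda /n/ ok → well-formed
[jol] — σ1 onset /j/, coda /l/ ok → well-formed

[lil.snwe]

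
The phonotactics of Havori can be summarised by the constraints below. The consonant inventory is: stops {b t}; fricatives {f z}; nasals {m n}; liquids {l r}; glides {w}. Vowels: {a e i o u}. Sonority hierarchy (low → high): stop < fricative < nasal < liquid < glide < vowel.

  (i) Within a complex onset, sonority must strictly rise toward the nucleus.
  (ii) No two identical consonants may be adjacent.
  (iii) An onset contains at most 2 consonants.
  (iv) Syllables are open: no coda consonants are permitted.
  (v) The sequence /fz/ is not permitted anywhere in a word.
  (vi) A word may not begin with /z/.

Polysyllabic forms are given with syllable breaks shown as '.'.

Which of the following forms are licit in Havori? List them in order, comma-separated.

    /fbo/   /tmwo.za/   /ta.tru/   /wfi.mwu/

/ta.tru/

/fbo/ — violates constraint (i): syllable 1 onset /fb/: /f/ (fricative, 2) → /b/ (stop, 1) does not rise → illicit
/tmwo.za/ — violates constraint (iii): syllable 1 onset /tmw/ has 3 consonants (> 2) → illicit
/ta.tru/ — σ1 onset /t/, coda /∅/ ok; σ2 onset /tr/ (1→4 rises), coda /∅/ ok → licit
/wfi.mwu/ — violates constraint (i): syllable 1 onset /wf/: /w/ (glide, 5) → /f/ (fricative, 2) does not rise → illicit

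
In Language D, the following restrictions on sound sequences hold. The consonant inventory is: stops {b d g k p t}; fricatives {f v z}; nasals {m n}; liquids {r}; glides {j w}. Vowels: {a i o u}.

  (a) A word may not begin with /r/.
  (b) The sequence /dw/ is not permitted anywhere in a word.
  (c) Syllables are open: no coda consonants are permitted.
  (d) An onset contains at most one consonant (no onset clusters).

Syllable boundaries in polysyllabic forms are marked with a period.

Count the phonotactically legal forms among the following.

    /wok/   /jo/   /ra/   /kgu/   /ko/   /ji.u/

3

/wok/ — violates constraint (c): syllable 1 coda /k/ has 1 consonant (> 0) → phonotactically illegal
/jo/ — σ1 onset /j/, coda /∅/ ok → phonotactically legal
/ra/ — violates constraint (a): word begins with /r/ → phonotactically illegal
/kgu/ — violates constraint (d): syllable 1 onset /kg/ has 2 consonants (> 1) → phonotactically illegal
/ko/ — σ1 onset /k/, coda /∅/ ok → phonotactically legal
/ji.u/ — σ1 onset /j/, coda /∅/ ok; σ2 onset /∅/, coda /∅/ ok → phonotactically legal
Phonotactically legal: /jo/, /ko/, /ji.u/ → 3.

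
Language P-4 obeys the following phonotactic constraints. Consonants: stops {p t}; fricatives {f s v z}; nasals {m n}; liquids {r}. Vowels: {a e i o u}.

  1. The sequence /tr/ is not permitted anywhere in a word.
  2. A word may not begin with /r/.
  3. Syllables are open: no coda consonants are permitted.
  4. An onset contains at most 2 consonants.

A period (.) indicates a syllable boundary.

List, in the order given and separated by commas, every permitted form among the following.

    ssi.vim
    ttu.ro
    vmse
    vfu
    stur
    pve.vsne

ssi.vim — violates constraint 3: syllable 2 coda /m/ has 1 consonant (> 0) → not permitted
ttu.ro — σ1 onset /tt/ (2C), coda /∅/ ok; σ2 onset /r/, coda /∅/ ok → permitted
vmse — violates constraint 4: syllable 1 onset /vms/ has 3 consonants (> 2) → not permitted
vfu — σ1 onset /vf/ (2C), coda /∅/ ok → permitted
stur — violates constraint 3: syllable 1 coda /r/ has 1 consonant (> 0) → not permitted
pve.vsne — violates constraint 4: syllable 2 onset /vsn/ has 3 consonants (> 2) → not permitted

ttu.ro, vfu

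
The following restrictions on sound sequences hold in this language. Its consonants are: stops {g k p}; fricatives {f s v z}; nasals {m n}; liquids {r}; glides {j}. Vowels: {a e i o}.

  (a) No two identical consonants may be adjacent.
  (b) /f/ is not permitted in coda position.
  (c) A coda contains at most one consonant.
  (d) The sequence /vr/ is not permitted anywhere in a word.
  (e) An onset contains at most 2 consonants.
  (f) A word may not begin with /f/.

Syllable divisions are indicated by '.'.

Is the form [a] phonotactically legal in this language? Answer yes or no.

[a] — σ1 onset /∅/, coda /∅/ ok → phonotactically legal

yes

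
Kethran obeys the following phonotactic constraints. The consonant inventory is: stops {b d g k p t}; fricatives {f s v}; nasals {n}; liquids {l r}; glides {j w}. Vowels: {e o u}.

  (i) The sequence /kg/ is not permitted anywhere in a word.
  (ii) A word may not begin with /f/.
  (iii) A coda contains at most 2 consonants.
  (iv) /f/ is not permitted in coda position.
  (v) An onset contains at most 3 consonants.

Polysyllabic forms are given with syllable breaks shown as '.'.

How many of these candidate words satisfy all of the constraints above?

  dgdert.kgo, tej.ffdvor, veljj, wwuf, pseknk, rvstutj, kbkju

dgdert.kgo — violates constraint (i): contains banned sequence /kg/ → illicit
tej.ffdvor — violates constraint (v): syllable 2 onset /ffdv/ has 4 consonants (> 3) → illicit
veljj — violates constraint (iii): syllable 1 coda /ljj/ has 3 consonants (> 2) → illicit
wwuf — violates constraint (iv): syllable 1 coda contains /f/ → illicit
pseknk — violates constraint (iii): syllable 1 coda /knk/ has 3 consonants (> 2) → illicit
rvstutj — violates constraint (v): syllable 1 onset /rvst/ has 4 consonants (> 3) → illicit
kbkju — violates constraint (v): syllable 1 onset /kbkj/ has 4 consonants (> 3) → illicit
No form is licit → 0.

0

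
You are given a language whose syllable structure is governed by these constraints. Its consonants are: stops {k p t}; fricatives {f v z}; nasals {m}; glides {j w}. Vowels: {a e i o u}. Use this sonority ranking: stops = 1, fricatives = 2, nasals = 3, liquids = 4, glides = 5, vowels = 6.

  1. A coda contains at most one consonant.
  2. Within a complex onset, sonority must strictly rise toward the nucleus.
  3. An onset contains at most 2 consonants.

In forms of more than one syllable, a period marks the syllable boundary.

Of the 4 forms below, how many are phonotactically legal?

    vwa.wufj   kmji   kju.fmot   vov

2

vwa.wufj — violates constraint 1: syllable 2 coda /fj/ has 2 consonants (> 1) → phonotactically illegal
kmji — violates constraint 3: syllable 1 onset /kmj/ has 3 consonants (> 2) → phonotactically illegal
kju.fmot — σ1 onset /kj/ (1→5 rises), coda /∅/ ok; σ2 onset /fm/ (2→3 rises), coda /t/ ok → phonotactically legal
vov — σ1 onset /v/, coda /v/ ok → phonotactically legal
Phonotactically legal: kju.fmot, vov → 2.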